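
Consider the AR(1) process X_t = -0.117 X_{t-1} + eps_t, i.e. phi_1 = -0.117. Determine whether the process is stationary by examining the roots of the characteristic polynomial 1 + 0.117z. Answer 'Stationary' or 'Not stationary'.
\text{Stationary}

The AR(p) characteristic polynomial is P(z) = 1 + 0.117z.
Stationarity requires all roots to lie outside the unit circle, i.e. |z| > 1 for every root.
This is linear in z: 1 + (0.117) z = 0  =>  z = -1/(0.117) = -8.547009,  |z| = 8.547009.
Moduli of all roots: 8.5470.
All moduli strictly greater than 1? Yes.
Verdict: Stationary.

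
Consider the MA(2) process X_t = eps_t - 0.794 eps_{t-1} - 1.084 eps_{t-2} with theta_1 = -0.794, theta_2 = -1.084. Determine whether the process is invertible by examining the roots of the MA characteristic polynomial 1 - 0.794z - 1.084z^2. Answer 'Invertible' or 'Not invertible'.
\text{Not invertible}

The MA(q) characteristic polynomial is P(z) = 1 - 0.794z - 1.084z^2.
Invertibility requires all roots to lie outside the unit circle, i.e. |z| > 1 for every root.
Set 1 + (-0.794) z + (-1.084) z^2 = 0, i.e. a z^2 + b z + c = 0 with a = -1.084, b = -0.794, c = 1.
Discriminant D = b^2 - 4ac = (-0.794)^2 - 4*(-1.084)*1 = 0.630436 - (-4.336) = 4.966436.
D >= 0, so the roots are real: z = (-b +/- sqrt(D)) / (2a) = (0.794 +/- 2.22855) / (-2.168).
  z_1 = (0.794 + 2.22855) / (-2.168) = -1.3942,   |z_1| = 1.3942.
  z_2 = (0.794 - 2.22855) / (-2.168) = 0.6617,   |z_2| = 0.6617.
Moduli of all roots: 1.3942, 0.6617.
All moduli strictly greater than 1? No.
Verdict: Not invertible.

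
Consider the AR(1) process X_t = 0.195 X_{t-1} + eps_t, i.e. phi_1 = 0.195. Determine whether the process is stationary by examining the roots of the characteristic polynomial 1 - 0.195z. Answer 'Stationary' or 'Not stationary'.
\text{Stationary}

The AR(p) characteristic polynomial is P(z) = 1 - 0.195z.
Stationarity requires all roots to lie outside the unit circle, i.e. |z| > 1 for every root.
This is linear in z: 1 + (-0.195) z = 0  =>  z = -1/(-0.195) = 5.128205,  |z| = 5.128205.
Moduli of all roots: 5.1282.
All moduli strictly greater than 1? Yes.
Verdict: Stationary.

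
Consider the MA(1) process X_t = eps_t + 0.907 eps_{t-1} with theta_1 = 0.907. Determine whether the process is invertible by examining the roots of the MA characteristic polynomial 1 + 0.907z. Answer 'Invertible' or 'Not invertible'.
\text{Invertible}

The MA(q) characteristic polynomial is P(z) = 1 + 0.907z.
Invertibility requires all roots to lie outside the unit circle, i.e. |z| > 1 for every root.
This is linear in z: 1 + (0.907) z = 0  =>  z = -1/(0.907) = -1.102536,  |z| = 1.102536.
Moduli of all roots: 1.1025.
All moduli strictly greater than 1? Yes.
Verdict: Invertible.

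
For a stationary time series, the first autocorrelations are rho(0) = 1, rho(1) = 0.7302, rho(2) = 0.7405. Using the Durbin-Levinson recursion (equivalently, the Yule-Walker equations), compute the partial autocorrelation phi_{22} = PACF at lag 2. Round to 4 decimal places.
\phi_{22} = 0.4441

The PACF at lag k is phi_{kk}, the last component of the solution
to the Yule-Walker system G_k phi = r_k where
  (G_k)_{ij} = rho(|i - j|), (r_k)_i = rho(i), i,j = 1..k.
Equivalently, Durbin-Levinson gives phi_{kk} iteratively:
  phi_{11} = rho(1)
  phi_{kk} = [rho(k) - sum_{j=1..k-1} phi_{k-1,j} rho(k-j)]
            / [1 - sum_{j=1..k-1} phi_{k-1,j} rho(j)],
  phi_{k,j} = phi_{k-1,j} - phi_{kk} phi_{k-1,k-j},  j = 1..k-1.
Step k = 1:
  phi_11 = rho(1) = 0.7302.
Step k = 2:
  phi_22 = [rho(2) - phi_11 rho(1)] / [1 - phi_11 rho(1)] = [0.7405 - (0.7302)(0.7302)] / [1 - (0.7302)(0.7302)]
         = 0.20730796 / 0.46680796 = 0.4441.
Therefore phi_{22} = 0.4441.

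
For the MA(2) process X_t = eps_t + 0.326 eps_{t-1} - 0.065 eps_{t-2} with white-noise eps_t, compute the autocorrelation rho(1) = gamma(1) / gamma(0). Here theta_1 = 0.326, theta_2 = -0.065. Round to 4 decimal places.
\rho(1) = 0.2745

For an MA(q) process with theta_0 = 1, the autocovariance is
  gamma(k) = sigma^2 * sum_{i=0..q-k} theta_i * theta_{i+k},
and rho(k) = gamma(k) / gamma(0). Sigma^2 cancels.
  numerator   = (1)*(0.326) + (0.326)*(-0.065) = 0.30481.
  denominator = (1)^2 + (0.326)^2 + (-0.065)^2 = 1.110501.
  rho(1) = 0.30481 / 1.110501 = 0.2745.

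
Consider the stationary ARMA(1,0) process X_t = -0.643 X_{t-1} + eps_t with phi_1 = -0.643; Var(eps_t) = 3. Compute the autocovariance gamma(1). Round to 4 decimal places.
\gamma(1) = -3.2887

Multiply the model equation by X_{t-k} and take expectations. With theta_0 = psi_0 = 1 and psi_j the MA(infinity) weights, this gives
  gamma(k) - sum_i phi_i gamma(k-i) = c_k,
  c_k = sigma^2 * sum_{j=k..q} theta_j psi_{j-k}   (c_k = 0 for k > q),
using gamma(-m) = gamma(m).
Pure AR (q = 0): c_0 = sigma^2 = 3, c_k = 0 for k >= 1.
Equations for k = 0 and k = 1 (AR order 1):
  gamma(0) = phi_1 gamma(1) + c_0
  gamma(1) = phi_1 gamma(0) + c_1
Substituting the second into the first: gamma(0) (1 - phi_1^2) = c_0 + phi_1 c_1, so
  gamma(0) = c_0 / (1 - phi_1^2) = 3 / (1 - (-0.643)^2) = 3 / 0.586551 = 5.114645.
  gamma(1) = phi_1 gamma(0) = (-0.643)(5.114645) = -3.288717.
Therefore gamma(1) = -3.2887 (to 4 decimal places).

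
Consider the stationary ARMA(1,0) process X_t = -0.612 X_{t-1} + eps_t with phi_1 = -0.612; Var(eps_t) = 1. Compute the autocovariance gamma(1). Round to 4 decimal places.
\gamma(1) = -0.9785

Multiply the model equation by X_{t-k} and take expectations. With theta_0 = psi_0 = 1 and psi_j the MA(infinity) weights, this gives
  gamma(k) - sum_i phi_i gamma(k-i) = c_k,
  c_k = sigma^2 * sum_{j=k..q} theta_j psi_{j-k}   (c_k = 0 for k > q),
using gamma(-m) = gamma(m).
Pure AR (q = 0): c_0 = sigma^2 = 1, c_k = 0 for k >= 1.
Equations for k = 0 and k = 1 (AR order 1):
  gamma(0) = phi_1 gamma(1) + c_0
  gamma(1) = phi_1 gamma(0) + c_1
Substituting the second into the first: gamma(0) (1 - phi_1^2) = c_0 + phi_1 c_1, so
  gamma(0) = c_0 / (1 - phi_1^2) = 1 / (1 - (-0.612)^2) = 1 / 0.625456 = 1.598833.
  gamma(1) = phi_1 gamma(0) = (-0.612)(1.598833) = -0.978486.
Therefore gamma(1) = -0.9785 (to 4 decimal places).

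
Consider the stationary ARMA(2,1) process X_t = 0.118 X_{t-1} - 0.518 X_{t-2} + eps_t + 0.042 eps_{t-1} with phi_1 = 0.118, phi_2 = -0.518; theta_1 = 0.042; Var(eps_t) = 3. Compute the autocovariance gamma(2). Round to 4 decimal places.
\gamma(2) = -2.1066

Multiply the model equation by X_{t-k} and take expectations. With theta_0 = psi_0 = 1 and psi_j the MA(infinity) weights, this gives
  gamma(k) - sum_i phi_i gamma(k-i) = c_k,
  c_k = sigma^2 * sum_{j=k..q} theta_j psi_{j-k}   (c_k = 0 for k > q),
using gamma(-m) = gamma(m).
psi-weights needed (psi_j = theta_j + sum_i phi_i psi_{j-i}):
  psi_1 = theta_1 + phi_1 = 0.042 + (0.118) = 0.16
Right-hand sides:
  c_0 = sigma^2 (1 + theta_1 psi_1) = 3 * (1 + (0.042)(0.16)) = 3 * 1.00672 = 3.02016
  c_1 = sigma^2 theta_1 = 3 * (0.042) = 0.126
  c_2 = 0
Equations for k = 0, 1, 2 (AR order 2, c_2 = 0):
  (E0) gamma(0) = phi_1 gamma(1) + phi_2 gamma(2) + c_0
  (E1) gamma(1) = phi_1 gamma(0) + phi_2 gamma(1) + c_1
  (E2) gamma(2) = phi_1 gamma(1) + phi_2 gamma(0)
From (E1): gamma(1) = A gamma(0) + B with
  A = phi_1 / (1 - phi_2) = 0.118 / 1.518 = 0.077734,   B = c_1 / (1 - phi_2) = 0.126 / 1.518 = 0.083004.
Insert (E2) into (E0): gamma(0) (1 - phi_2^2) = phi_1 (1 + phi_2) gamma(1) + c_0.
  phi_1 (1 + phi_2) = (0.118)(0.482) = 0.056876,   1 - phi_2^2 = 0.731676.
Replace gamma(1) by A gamma(0) + B and collect gamma(0):
  gamma(0) [0.731676 - (0.056876)(0.077734)] = (0.056876)(0.083004) + 3.02016
  gamma(0) * 0.727255 = 3.024881
  gamma(0) = 3.024881 / 0.727255 = 4.159314.
  gamma(1) = A gamma(0) + B = (0.077734)(4.159314) + (0.083004) = 0.406323.
  gamma(2) = phi_1 gamma(1) + phi_2 gamma(0) = (0.118)(0.406323) + (-0.518)(4.159314) = -2.106578.
Therefore gamma(2) = -2.1066 (to 4 decimal places).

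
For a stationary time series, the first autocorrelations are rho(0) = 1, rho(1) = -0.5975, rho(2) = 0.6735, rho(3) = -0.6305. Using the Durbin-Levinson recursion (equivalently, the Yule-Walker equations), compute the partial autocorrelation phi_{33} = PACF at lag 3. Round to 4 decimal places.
\phi_{33} = -0.2711

The PACF at lag k is phi_{kk}, the last component of the solution
to the Yule-Walker system G_k phi = r_k where
  (G_k)_{ij} = rho(|i - j|), (r_k)_i = rho(i), i,j = 1..k.
Equivalently, Durbin-Levinson gives phi_{kk} iteratively:
  phi_{11} = rho(1)
  phi_{kk} = [rho(k) - sum_{j=1..k-1} phi_{k-1,j} rho(k-j)]
            / [1 - sum_{j=1..k-1} phi_{k-1,j} rho(j)],
  phi_{k,j} = phi_{k-1,j} - phi_{kk} phi_{k-1,k-j},  j = 1..k-1.
Step k = 1:
  phi_11 = rho(1) = -0.5975.
Step k = 2:
  phi_22 = [rho(2) - phi_11 rho(1)] / [1 - phi_11 rho(1)] = [0.6735 - (-0.5975)(-0.5975)] / [1 - (-0.5975)(-0.5975)]
         = 0.31649375 / 0.64299375 = 0.492219.
  Update: phi_21 = phi_11 - phi_22 phi_11 = -0.5975 - (0.492219)(-0.5975) = -0.303399.
Step k = 3:
  phi_33 = [rho(3) - phi_21 rho(2) - phi_22 rho(1)] / [1 - phi_21 rho(1) - phi_22 rho(2)]
    numerator   = -0.6305 - (-0.303399)(0.6735) - (0.492219)(-0.5975) = -0.13205982
    denominator = 1 - (-0.303399)(-0.5975) - (0.492219)(0.6735) = 0.48720951
  phi_33 = -0.13205982 / 0.48720951 = -0.2711.
Therefore phi_{33} = -0.2711.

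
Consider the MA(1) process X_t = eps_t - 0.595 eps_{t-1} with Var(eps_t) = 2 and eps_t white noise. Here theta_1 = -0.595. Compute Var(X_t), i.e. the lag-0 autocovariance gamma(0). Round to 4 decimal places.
\gamma(0) = 2.7081

For an MA(q) process X_t = eps_t + sum_i theta_i eps_{t-i} with
Var(eps_t) = sigma^2, the variance is
  gamma(0) = sigma^2 * (1 + sum_i theta_i^2).
  sum_i theta_i^2 = (-0.595)^2 = 0.354025.
  gamma(0) = 2 * (1 + 0.354025) = 2 * 1.354025 = 2.70805, which rounds to 2.7081.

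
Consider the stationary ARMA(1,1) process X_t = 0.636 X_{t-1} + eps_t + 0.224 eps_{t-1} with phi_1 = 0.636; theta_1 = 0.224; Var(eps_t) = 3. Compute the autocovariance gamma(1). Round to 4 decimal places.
\gamma(1) = 4.9497

Multiply the model equation by X_{t-k} and take expectations. With theta_0 = psi_0 = 1 and psi_j the MA(infinity) weights, this gives
  gamma(k) - sum_i phi_i gamma(k-i) = c_k,
  c_k = sigma^2 * sum_{j=k..q} theta_j psi_{j-k}   (c_k = 0 for k > q),
using gamma(-m) = gamma(m).
psi-weights needed (psi_j = theta_j + sum_i phi_i psi_{j-i}):
  psi_1 = theta_1 + phi_1 = 0.224 + (0.636) = 0.86
Right-hand sides:
  c_0 = sigma^2 (1 + theta_1 psi_1) = 3 * (1 + (0.224)(0.86)) = 3 * 1.19264 = 3.57792
  c_1 = sigma^2 theta_1 = 3 * (0.224) = 0.672
  c_2 = 0
Equations for k = 0 and k = 1 (AR order 1):
  gamma(0) = phi_1 gamma(1) + c_0
  gamma(1) = phi_1 gamma(0) + c_1
Substituting the second into the first: gamma(0) (1 - phi_1^2) = c_0 + phi_1 c_1, so
  gamma(0) = (c_0 + phi_1 c_1) / (1 - phi_1^2) = (3.57792 + (0.636)(0.672)) / (1 - (0.636)^2) = 4.005312 / 0.595504 = 6.72592.
  gamma(1) = phi_1 gamma(0) + c_1 = (0.636)(6.72592) + (0.672) = 4.949685.
Therefore gamma(1) = 4.9497 (to 4 decimal places).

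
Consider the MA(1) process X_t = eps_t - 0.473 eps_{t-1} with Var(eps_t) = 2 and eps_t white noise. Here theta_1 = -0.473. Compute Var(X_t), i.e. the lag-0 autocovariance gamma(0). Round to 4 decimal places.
\gamma(0) = 2.4475

For an MA(q) process X_t = eps_t + sum_i theta_i eps_{t-i} with
Var(eps_t) = sigma^2, the variance is
  gamma(0) = sigma^2 * (1 + sum_i theta_i^2).
  sum_i theta_i^2 = (-0.473)^2 = 0.223729.
  gamma(0) = 2 * (1 + 0.223729) = 2 * 1.223729 = 2.447458, which rounds to 2.4475.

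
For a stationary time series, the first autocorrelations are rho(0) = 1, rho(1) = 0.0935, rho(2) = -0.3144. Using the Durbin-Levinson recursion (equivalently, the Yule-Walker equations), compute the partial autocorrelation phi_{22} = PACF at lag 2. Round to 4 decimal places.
\phi_{22} = -0.3260

The PACF at lag k is phi_{kk}, the last component of the solution
to the Yule-Walker system G_k phi = r_k where
  (G_k)_{ij} = rho(|i - j|), (r_k)_i = rho(i), i,j = 1..k.
Equivalently, Durbin-Levinson gives phi_{kk} iteratively:
  phi_{11} = rho(1)
  phi_{kk} = [rho(k) - sum_{j=1..k-1} phi_{k-1,j} rho(k-j)]
            / [1 - sum_{j=1..k-1} phi_{k-1,j} rho(j)],
  phi_{k,j} = phi_{k-1,j} - phi_{kk} phi_{k-1,k-j},  j = 1..k-1.
Step k = 1:
  phi_11 = rho(1) = 0.0935.
Step k = 2:
  phi_22 = [rho(2) - phi_11 rho(1)] / [1 - phi_11 rho(1)] = [-0.3144 - (0.0935)(0.0935)] / [1 - (0.0935)(0.0935)]
         = -0.32314225 / 0.99125775 = -0.326.
Therefore phi_{22} = -0.3260.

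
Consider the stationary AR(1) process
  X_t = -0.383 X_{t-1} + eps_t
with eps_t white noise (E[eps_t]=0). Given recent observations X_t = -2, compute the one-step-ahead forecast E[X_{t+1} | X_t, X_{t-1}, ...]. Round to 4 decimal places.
E[X_{t+1} \mid \mathcal F_t] = 0.7660

For an AR(p) model X_t = c + sum_i phi_i X_{t-i} + eps_t, the
one-step-ahead conditional mean is
  E[X_{t+1} | X_t, ...] = c + sum_i phi_i X_{t+1-i}.
Substitute known values:
  E[X_{t+1} | ...] = (-0.383) * (-2)
                   = 0.7660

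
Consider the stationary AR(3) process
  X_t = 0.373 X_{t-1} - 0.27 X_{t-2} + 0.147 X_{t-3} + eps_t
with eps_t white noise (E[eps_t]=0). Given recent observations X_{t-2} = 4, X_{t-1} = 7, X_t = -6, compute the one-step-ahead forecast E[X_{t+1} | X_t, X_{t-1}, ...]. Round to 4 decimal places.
E[X_{t+1} \mid \mathcal F_t] = -3.5400

For an AR(p) model X_t = c + sum_i phi_i X_{t-i} + eps_t, the
one-step-ahead conditional mean is
  E[X_{t+1} | X_t, ...] = c + sum_i phi_i X_{t+1-i}.
Substitute known values:
  E[X_{t+1} | ...] = (0.373) * (-6) + (-0.27) * (7) + (0.147) * (4)
                   = -3.5400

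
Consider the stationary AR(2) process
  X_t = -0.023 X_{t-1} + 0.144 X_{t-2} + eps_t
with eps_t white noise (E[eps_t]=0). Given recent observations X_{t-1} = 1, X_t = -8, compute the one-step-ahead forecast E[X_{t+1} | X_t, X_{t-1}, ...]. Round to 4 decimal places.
E[X_{t+1} \mid \mathcal F_t] = 0.3280

For an AR(p) model X_t = c + sum_i phi_i X_{t-i} + eps_t, the
one-step-ahead conditional mean is
  E[X_{t+1} | X_t, ...] = c + sum_i phi_i X_{t+1-i}.
Substitute known values:
  E[X_{t+1} | ...] = (-0.023) * (-8) + (0.144) * (1)
                   = 0.3280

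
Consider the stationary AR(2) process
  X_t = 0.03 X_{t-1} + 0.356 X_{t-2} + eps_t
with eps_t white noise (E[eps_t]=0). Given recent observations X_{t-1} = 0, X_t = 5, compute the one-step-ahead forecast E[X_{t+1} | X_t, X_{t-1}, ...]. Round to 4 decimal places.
E[X_{t+1} \mid \mathcal F_t] = 0.1500

For an AR(p) model X_t = c + sum_i phi_i X_{t-i} + eps_t, the
one-step-ahead conditional mean is
  E[X_{t+1} | X_t, ...] = c + sum_i phi_i X_{t+1-i}.
Substitute known values:
  E[X_{t+1} | ...] = (0.03) * (5) + (0.356) * (0)
                   = 0.1500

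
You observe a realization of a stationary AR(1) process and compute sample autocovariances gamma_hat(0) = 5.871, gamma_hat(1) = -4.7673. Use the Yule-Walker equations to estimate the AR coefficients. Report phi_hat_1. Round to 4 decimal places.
\hat\phi_{1} = -0.8120

The Yule-Walker equations for an AR(p) process read, in matrix form,
  Gamma_p phi = r_p,   with   (Gamma_p)_{ij} = gamma(|i - j|),
                       (r_p)_i = gamma(i),   i,j = 1..p.
Substitute the sample gammas (Toeplitz matrix and right-hand side of size 1):
  Gamma_p = [[5.871]]
  r_p     = [-4.7673]
With p = 1 this is the single equation gamma(0) phi_1 = gamma(1):
  phi_hat_1 = gamma(1) / gamma(0) = -4.7673 / 5.871 = -0.8120.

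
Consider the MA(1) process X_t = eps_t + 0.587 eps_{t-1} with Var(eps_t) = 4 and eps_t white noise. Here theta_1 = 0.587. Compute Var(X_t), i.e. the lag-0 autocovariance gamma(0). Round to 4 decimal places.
\gamma(0) = 5.3783

For an MA(q) process X_t = eps_t + sum_i theta_i eps_{t-i} with
Var(eps_t) = sigma^2, the variance is
  gamma(0) = sigma^2 * (1 + sum_i theta_i^2).
  sum_i theta_i^2 = (0.587)^2 = 0.344569.
  gamma(0) = 4 * (1 + 0.344569) = 4 * 1.344569 = 5.378276, which rounds to 5.3783.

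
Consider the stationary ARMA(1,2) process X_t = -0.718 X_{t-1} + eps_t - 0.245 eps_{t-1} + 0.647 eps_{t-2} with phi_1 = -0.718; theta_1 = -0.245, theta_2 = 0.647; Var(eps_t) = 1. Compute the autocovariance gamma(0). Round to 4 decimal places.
\gamma(0) = 5.6250

Multiply the model equation by X_{t-k} and take expectations. With theta_0 = psi_0 = 1 and psi_j the MA(infinity) weights, this gives
  gamma(k) - sum_i phi_i gamma(k-i) = c_k,
  c_k = sigma^2 * sum_{j=k..q} theta_j psi_{j-k}   (c_k = 0 for k > q),
using gamma(-m) = gamma(m).
psi-weights needed (psi_j = theta_j + sum_i phi_i psi_{j-i}):
  psi_1 = theta_1 + phi_1 = -0.245 + (-0.718) = -0.963
  psi_2 = theta_2 + phi_1 psi_1 = 0.647 + (-0.718)(-0.963) = 1.338434
Right-hand sides:
  c_0 = sigma^2 (1 + theta_1 psi_1 + theta_2 psi_2) = 1 * (1 + (-0.245)(-0.963) + (0.647)(1.338434)) = 1 * 2.101902 = 2.101902
  c_1 = sigma^2 (theta_1 + theta_2 psi_1) = 1 * (-0.245 + (0.647)(-0.963)) = -0.868061
  c_2 = sigma^2 theta_2 = 1 * (0.647) = 0.647
Equations for k = 0 and k = 1 (AR order 1):
  gamma(0) = phi_1 gamma(1) + c_0
  gamma(1) = phi_1 gamma(0) + c_1
Substituting the second into the first: gamma(0) (1 - phi_1^2) = c_0 + phi_1 c_1, so
  gamma(0) = (c_0 + phi_1 c_1) / (1 - phi_1^2) = (2.101902 + (-0.718)(-0.868061)) / (1 - (-0.718)^2) = 2.72517 / 0.484476 = 5.624984.
Therefore gamma(0) = 5.6250 (to 4 decimal places).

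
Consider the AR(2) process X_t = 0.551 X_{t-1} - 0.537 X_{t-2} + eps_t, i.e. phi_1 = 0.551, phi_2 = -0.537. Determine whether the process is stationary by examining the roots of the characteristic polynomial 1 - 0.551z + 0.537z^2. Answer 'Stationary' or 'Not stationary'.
\text{Stationary}

The AR(p) characteristic polynomial is P(z) = 1 - 0.551z + 0.537z^2.
Stationarity requires all roots to lie outside the unit circle, i.e. |z| > 1 for every root.
Set 1 + (-0.551) z + (0.537) z^2 = 0, i.e. a z^2 + b z + c = 0 with a = 0.537, b = -0.551, c = 1.
Discriminant D = b^2 - 4ac = (-0.551)^2 - 4*(0.537)*1 = 0.303601 - (2.148) = -1.844399.
D < 0, so the roots are the complex-conjugate pair z = (-b +/- i sqrt(-D)) / (2a) = 0.513 +/- 1.2645i.
For a conjugate pair |z|^2 = z * conj(z) = (product of roots) = c/a = 1/(0.537) = 1.862197, so |z| = sqrt(1.862197) = 1.3646 for both roots.
Moduli of all roots: 1.3646, 1.3646.
All moduli strictly greater than 1? Yes.
Verdict: Stationary.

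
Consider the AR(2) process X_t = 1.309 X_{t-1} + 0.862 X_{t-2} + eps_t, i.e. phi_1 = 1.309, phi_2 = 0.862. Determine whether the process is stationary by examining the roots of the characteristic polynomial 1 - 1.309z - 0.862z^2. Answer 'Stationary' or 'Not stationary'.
\text{Not stationary}

The AR(p) characteristic polynomial is P(z) = 1 - 1.309z - 0.862z^2.
Stationarity requires all roots to lie outside the unit circle, i.e. |z| > 1 for every root.
Set 1 + (-1.309) z + (-0.862) z^2 = 0, i.e. a z^2 + b z + c = 0 with a = -0.862, b = -1.309, c = 1.
Discriminant D = b^2 - 4ac = (-1.309)^2 - 4*(-0.862)*1 = 1.713481 - (-3.448) = 5.161481.
D >= 0, so the roots are real: z = (-b +/- sqrt(D)) / (2a) = (1.309 +/- 2.271889) / (-1.724).
  z_1 = (1.309 + 2.271889) / (-1.724) = -2.0771,   |z_1| = 2.0771.
  z_2 = (1.309 - 2.271889) / (-1.724) = 0.5585,   |z_2| = 0.5585.
Moduli of all roots: 2.0771, 0.5585.
All moduli strictly greater than 1? No.
Verdict: Not stationary.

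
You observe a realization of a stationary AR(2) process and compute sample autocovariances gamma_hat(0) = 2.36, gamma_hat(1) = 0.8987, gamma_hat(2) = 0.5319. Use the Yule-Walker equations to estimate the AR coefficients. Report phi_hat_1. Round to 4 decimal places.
\hat\phi_{1} = 0.3450

The Yule-Walker equations for an AR(p) process read, in matrix form,
  Gamma_p phi = r_p,   with   (Gamma_p)_{ij} = gamma(|i - j|),
                       (r_p)_i = gamma(i),   i,j = 1..p.
Substitute the sample gammas (Toeplitz matrix and right-hand side of size 2):
  Gamma_p = [[2.36, 0.8987], [0.8987, 2.36]]
  r_p     = [0.8987, 0.5319]
Written out:
  2.36 phi_1 + 0.8987 phi_2 = 0.8987
  0.8987 phi_1 + 2.36 phi_2 = 0.5319
Solve by Cramer's rule:
  det = gamma(0)^2 - gamma(1)^2 = (2.36)^2 - (0.8987)^2 = 5.5696 - 0.80766169 = 4.76193831
  phi_hat_1 = [gamma(1) gamma(0) - gamma(1) gamma(2)] / det = [(0.8987)(2.36) - (0.8987)(0.5319)] / 4.76193831 = 1.64291347 / 4.76193831 = 0.345
  phi_hat_2 = [gamma(0) gamma(2) - gamma(1)^2] / det = [(2.36)(0.5319) - (0.8987)^2] / 4.76193831 = 0.44762231 / 4.76193831 = 0.094
So phi_hat = [0.3450, 0.0940].
Therefore phi_hat_1 = 0.3450.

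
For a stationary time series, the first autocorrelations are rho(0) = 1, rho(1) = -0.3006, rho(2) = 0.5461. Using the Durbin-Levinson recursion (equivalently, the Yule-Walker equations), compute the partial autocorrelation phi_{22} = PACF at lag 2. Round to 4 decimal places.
\phi_{22} = 0.5010

The PACF at lag k is phi_{kk}, the last component of the solution
to the Yule-Walker system G_k phi = r_k where
  (G_k)_{ij} = rho(|i - j|), (r_k)_i = rho(i), i,j = 1..k.
Equivalently, Durbin-Levinson gives phi_{kk} iteratively:
  phi_{11} = rho(1)
  phi_{kk} = [rho(k) - sum_{j=1..k-1} phi_{k-1,j} rho(k-j)]
            / [1 - sum_{j=1..k-1} phi_{k-1,j} rho(j)],
  phi_{k,j} = phi_{k-1,j} - phi_{kk} phi_{k-1,k-j},  j = 1..k-1.
Step k = 1:
  phi_11 = rho(1) = -0.3006.
Step k = 2:
  phi_22 = [rho(2) - phi_11 rho(1)] / [1 - phi_11 rho(1)] = [0.5461 - (-0.3006)(-0.3006)] / [1 - (-0.3006)(-0.3006)]
         = 0.45573964 / 0.90963964 = 0.501.
Therefore phi_{22} = 0.5010.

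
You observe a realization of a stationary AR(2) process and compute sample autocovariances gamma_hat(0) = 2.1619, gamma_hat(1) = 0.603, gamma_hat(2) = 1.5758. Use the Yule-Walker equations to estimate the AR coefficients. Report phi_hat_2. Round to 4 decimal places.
\hat\phi_{2} = 0.7060

The Yule-Walker equations for an AR(p) process read, in matrix form,
  Gamma_p phi = r_p,   with   (Gamma_p)_{ij} = gamma(|i - j|),
                       (r_p)_i = gamma(i),   i,j = 1..p.
Substitute the sample gammas (Toeplitz matrix and right-hand side of size 2):
  Gamma_p = [[2.1619, 0.603], [0.603, 2.1619]]
  r_p     = [0.603, 1.5758]
Written out:
  2.1619 phi_1 + 0.603 phi_2 = 0.603
  0.603 phi_1 + 2.1619 phi_2 = 1.5758
Solve by Cramer's rule:
  det = gamma(0)^2 - gamma(1)^2 = (2.1619)^2 - (0.603)^2 = 4.67381161 - 0.363609 = 4.31020261
  phi_hat_1 = [gamma(1) gamma(0) - gamma(1) gamma(2)] / det = [(0.603)(2.1619) - (0.603)(1.5758)] / 4.31020261 = 0.3534183 / 4.31020261 = 0.082
  phi_hat_2 = [gamma(0) gamma(2) - gamma(1)^2] / det = [(2.1619)(1.5758) - (0.603)^2] / 4.31020261 = 3.04311302 / 4.31020261 = 0.706
So phi_hat = [0.0820, 0.7060].
Therefore phi_hat_2 = 0.7060.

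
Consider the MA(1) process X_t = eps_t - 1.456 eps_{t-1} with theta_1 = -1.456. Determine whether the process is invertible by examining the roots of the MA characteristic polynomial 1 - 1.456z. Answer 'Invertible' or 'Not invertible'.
\text{Not invertible}

The MA(q) characteristic polynomial is P(z) = 1 - 1.456z.
Invertibility requires all roots to lie outside the unit circle, i.e. |z| > 1 for every root.
This is linear in z: 1 + (-1.456) z = 0  =>  z = -1/(-1.456) = 0.686813,  |z| = 0.686813.
Moduli of all roots: 0.6868.
All moduli strictly greater than 1? No.
Verdict: Not invertible.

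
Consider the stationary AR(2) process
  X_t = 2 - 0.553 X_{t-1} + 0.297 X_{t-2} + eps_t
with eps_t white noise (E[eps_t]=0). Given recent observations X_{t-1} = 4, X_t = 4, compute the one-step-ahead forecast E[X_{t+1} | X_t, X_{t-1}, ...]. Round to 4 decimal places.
E[X_{t+1} \mid \mathcal F_t] = 0.9760

For an AR(p) model X_t = c + sum_i phi_i X_{t-i} + eps_t, the
one-step-ahead conditional mean is
  E[X_{t+1} | X_t, ...] = c + sum_i phi_i X_{t+1-i}.
Substitute known values:
  E[X_{t+1} | ...] = 2 + (-0.553) * (4) + (0.297) * (4)
                   = 0.9760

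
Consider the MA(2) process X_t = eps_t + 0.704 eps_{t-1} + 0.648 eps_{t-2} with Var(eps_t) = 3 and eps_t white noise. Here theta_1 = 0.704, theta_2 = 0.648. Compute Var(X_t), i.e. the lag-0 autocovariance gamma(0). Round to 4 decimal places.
\gamma(0) = 5.7466

For an MA(q) process X_t = eps_t + sum_i theta_i eps_{t-i} with
Var(eps_t) = sigma^2, the variance is
  gamma(0) = sigma^2 * (1 + sum_i theta_i^2).
  sum_i theta_i^2 = (0.704)^2 + (0.648)^2 = 0.495616 + 0.419904 = 0.91552.
  gamma(0) = 3 * (1 + 0.91552) = 3 * 1.91552 = 5.74656, which rounds to 5.7466.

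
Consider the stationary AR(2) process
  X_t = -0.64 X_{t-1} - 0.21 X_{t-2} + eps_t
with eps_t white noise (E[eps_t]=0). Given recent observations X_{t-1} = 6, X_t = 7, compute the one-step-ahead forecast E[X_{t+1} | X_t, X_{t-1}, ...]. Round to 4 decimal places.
E[X_{t+1} \mid \mathcal F_t] = -5.7400

For an AR(p) model X_t = c + sum_i phi_i X_{t-i} + eps_t, the
one-step-ahead conditional mean is
  E[X_{t+1} | X_t, ...] = c + sum_i phi_i X_{t+1-i}.
Substitute known values:
  E[X_{t+1} | ...] = (-0.64) * (7) + (-0.21) * (6)
                   = -5.7400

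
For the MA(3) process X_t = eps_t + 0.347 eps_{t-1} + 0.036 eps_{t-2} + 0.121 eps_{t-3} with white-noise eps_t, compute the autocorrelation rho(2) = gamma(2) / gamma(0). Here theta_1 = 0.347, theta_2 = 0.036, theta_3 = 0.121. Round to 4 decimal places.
\rho(2) = 0.0686

For an MA(q) process with theta_0 = 1, the autocovariance is
  gamma(k) = sigma^2 * sum_{i=0..q-k} theta_i * theta_{i+k},
and rho(k) = gamma(k) / gamma(0). Sigma^2 cancels.
  numerator   = (1)*(0.036) + (0.347)*(0.121) = 0.077987.
  denominator = (1)^2 + (0.347)^2 + (0.036)^2 + (0.121)^2 = 1.136346.
  rho(2) = 0.077987 / 1.136346 = 0.0686.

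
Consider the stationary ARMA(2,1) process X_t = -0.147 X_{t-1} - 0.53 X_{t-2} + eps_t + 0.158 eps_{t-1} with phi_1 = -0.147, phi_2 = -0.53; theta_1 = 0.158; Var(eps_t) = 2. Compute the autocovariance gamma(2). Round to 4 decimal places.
\gamma(2) = -1.4707

Multiply the model equation by X_{t-k} and take expectations. With theta_0 = psi_0 = 1 and psi_j the MA(infinity) weights, this gives
  gamma(k) - sum_i phi_i gamma(k-i) = c_k,
  c_k = sigma^2 * sum_{j=k..q} theta_j psi_{j-k}   (c_k = 0 for k > q),
using gamma(-m) = gamma(m).
psi-weights needed (psi_j = theta_j + sum_i phi_i psi_{j-i}):
  psi_1 = theta_1 + phi_1 = 0.158 + (-0.147) = 0.011
Right-hand sides:
  c_0 = sigma^2 (1 + theta_1 psi_1) = 2 * (1 + (0.158)(0.011)) = 2 * 1.001738 = 2.003476
  c_1 = sigma^2 theta_1 = 2 * (0.158) = 0.316
  c_2 = 0
Equations for k = 0, 1, 2 (AR order 2, c_2 = 0):
  (E0) gamma(0) = phi_1 gamma(1) + phi_2 gamma(2) + c_0
  (E1) gamma(1) = phi_1 gamma(0) + phi_2 gamma(1) + c_1
  (E2) gamma(2) = phi_1 gamma(1) + phi_2 gamma(0)
From (E1): gamma(1) = A gamma(0) + B with
  A = phi_1 / (1 - phi_2) = -0.147 / 1.53 = -0.096078,   B = c_1 / (1 - phi_2) = 0.316 / 1.53 = 0.206536.
Insert (E2) into (E0): gamma(0) (1 - phi_2^2) = phi_1 (1 + phi_2) gamma(1) + c_0.
  phi_1 (1 + phi_2) = (-0.147)(0.47) = -0.06909,   1 - phi_2^2 = 0.7191.
Replace gamma(1) by A gamma(0) + B and collect gamma(0):
  gamma(0) [0.7191 - (-0.06909)(-0.096078)] = (-0.06909)(0.206536) + 2.003476
  gamma(0) * 0.712462 = 1.989206
  gamma(0) = 1.989206 / 0.712462 = 2.792018.
  gamma(1) = A gamma(0) + B = (-0.096078)(2.792018) + (0.206536) = -0.061717.
  gamma(2) = phi_1 gamma(1) + phi_2 gamma(0) = (-0.147)(-0.061717) + (-0.53)(2.792018) = -1.470697.
Therefore gamma(2) = -1.4707 (to 4 decimal places).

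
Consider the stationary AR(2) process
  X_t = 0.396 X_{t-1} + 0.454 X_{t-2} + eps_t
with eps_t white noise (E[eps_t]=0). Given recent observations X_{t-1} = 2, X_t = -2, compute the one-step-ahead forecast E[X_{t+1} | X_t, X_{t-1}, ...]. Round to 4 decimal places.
E[X_{t+1} \mid \mathcal F_t] = 0.1160

For an AR(p) model X_t = c + sum_i phi_i X_{t-i} + eps_t, the
one-step-ahead conditional mean is
  E[X_{t+1} | X_t, ...] = c + sum_i phi_i X_{t+1-i}.
Substitute known values:
  E[X_{t+1} | ...] = (0.396) * (-2) + (0.454) * (2)
                   = 0.1160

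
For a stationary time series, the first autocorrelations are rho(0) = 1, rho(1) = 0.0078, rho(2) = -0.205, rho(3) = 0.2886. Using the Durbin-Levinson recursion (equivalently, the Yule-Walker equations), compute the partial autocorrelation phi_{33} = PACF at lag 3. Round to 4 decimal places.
\phi_{33} = 0.3050

The PACF at lag k is phi_{kk}, the last component of the solution
to the Yule-Walker system G_k phi = r_k where
  (G_k)_{ij} = rho(|i - j|), (r_k)_i = rho(i), i,j = 1..k.
Equivalently, Durbin-Levinson gives phi_{kk} iteratively:
  phi_{11} = rho(1)
  phi_{kk} = [rho(k) - sum_{j=1..k-1} phi_{k-1,j} rho(k-j)]
            / [1 - sum_{j=1..k-1} phi_{k-1,j} rho(j)],
  phi_{k,j} = phi_{k-1,j} - phi_{kk} phi_{k-1,k-j},  j = 1..k-1.
Step k = 1:
  phi_11 = rho(1) = 0.0078.
Step k = 2:
  phi_22 = [rho(2) - phi_11 rho(1)] / [1 - phi_11 rho(1)] = [-0.205 - (0.0078)(0.0078)] / [1 - (0.0078)(0.0078)]
         = -0.20506084 / 0.99993916 = -0.205073.
  Update: phi_21 = phi_11 - phi_22 phi_11 = 0.0078 - (-0.205073)(0.0078) = 0.0094.
Step k = 3:
  phi_33 = [rho(3) - phi_21 rho(2) - phi_22 rho(1)] / [1 - phi_21 rho(1) - phi_22 rho(2)]
    numerator   = 0.2886 - (0.0094)(-0.205) - (-0.205073)(0.0078) = 0.29212648
    denominator = 1 - (0.0094)(0.0078) - (-0.205073)(-0.205) = 0.95788665
  phi_33 = 0.29212648 / 0.95788665 = 0.305.
Therefore phi_{33} = 0.3050.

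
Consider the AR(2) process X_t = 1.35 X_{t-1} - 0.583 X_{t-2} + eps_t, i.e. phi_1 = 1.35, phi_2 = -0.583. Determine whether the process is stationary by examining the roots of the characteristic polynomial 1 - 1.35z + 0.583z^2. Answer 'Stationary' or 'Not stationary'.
\text{Stationary}

The AR(p) characteristic polynomial is P(z) = 1 - 1.35z + 0.583z^2.
Stationarity requires all roots to lie outside the unit circle, i.e. |z| > 1 for every root.
Set 1 + (-1.35) z + (0.583) z^2 = 0, i.e. a z^2 + b z + c = 0 with a = 0.583, b = -1.35, c = 1.
Discriminant D = b^2 - 4ac = (-1.35)^2 - 4*(0.583)*1 = 1.8225 - (2.332) = -0.5095.
D < 0, so the roots are the complex-conjugate pair z = (-b +/- i sqrt(-D)) / (2a) = 1.1578 +/- 0.6122i.
For a conjugate pair |z|^2 = z * conj(z) = (product of roots) = c/a = 1/(0.583) = 1.715266, so |z| = sqrt(1.715266) = 1.3097 for both roots.
Moduli of all roots: 1.3097, 1.3097.
All moduli strictly greater than 1? Yes.
Verdict: Stationary.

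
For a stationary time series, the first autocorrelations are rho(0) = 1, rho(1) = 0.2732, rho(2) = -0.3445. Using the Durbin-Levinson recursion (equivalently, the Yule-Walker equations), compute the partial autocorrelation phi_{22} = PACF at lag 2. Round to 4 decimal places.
\phi_{22} = -0.4529

The PACF at lag k is phi_{kk}, the last component of the solution
to the Yule-Walker system G_k phi = r_k where
  (G_k)_{ij} = rho(|i - j|), (r_k)_i = rho(i), i,j = 1..k.
Equivalently, Durbin-Levinson gives phi_{kk} iteratively:
  phi_{11} = rho(1)
  phi_{kk} = [rho(k) - sum_{j=1..k-1} phi_{k-1,j} rho(k-j)]
            / [1 - sum_{j=1..k-1} phi_{k-1,j} rho(j)],
  phi_{k,j} = phi_{k-1,j} - phi_{kk} phi_{k-1,k-j},  j = 1..k-1.
Step k = 1:
  phi_11 = rho(1) = 0.2732.
Step k = 2:
  phi_22 = [rho(2) - phi_11 rho(1)] / [1 - phi_11 rho(1)] = [-0.3445 - (0.2732)(0.2732)] / [1 - (0.2732)(0.2732)]
         = -0.41913824 / 0.92536176 = -0.4529.
Therefore phi_{22} = -0.4529.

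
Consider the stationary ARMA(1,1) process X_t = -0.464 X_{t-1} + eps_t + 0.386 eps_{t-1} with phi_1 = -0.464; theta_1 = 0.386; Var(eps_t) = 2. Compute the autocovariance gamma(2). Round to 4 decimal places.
\gamma(2) = 0.0757

Multiply the model equation by X_{t-k} and take expectations. With theta_0 = psi_0 = 1 and psi_j the MA(infinity) weights, this gives
  gamma(k) - sum_i phi_i gamma(k-i) = c_k,
  c_k = sigma^2 * sum_{j=k..q} theta_j psi_{j-k}   (c_k = 0 for k > q),
using gamma(-m) = gamma(m).
psi-weights needed (psi_j = theta_j + sum_i phi_i psi_{j-i}):
  psi_1 = theta_1 + phi_1 = 0.386 + (-0.464) = -0.078
Right-hand sides:
  c_0 = sigma^2 (1 + theta_1 psi_1) = 2 * (1 + (0.386)(-0.078)) = 2 * 0.969892 = 1.939784
  c_1 = sigma^2 theta_1 = 2 * (0.386) = 0.772
  c_2 = 0
Equations for k = 0 and k = 1 (AR order 1):
  gamma(0) = phi_1 gamma(1) + c_0
  gamma(1) = phi_1 gamma(0) + c_1
Substituting the second into the first: gamma(0) (1 - phi_1^2) = c_0 + phi_1 c_1, so
  gamma(0) = (c_0 + phi_1 c_1) / (1 - phi_1^2) = (1.939784 + (-0.464)(0.772)) / (1 - (-0.464)^2) = 1.581576 / 0.784704 = 2.015506.
  gamma(1) = phi_1 gamma(0) + c_1 = (-0.464)(2.015506) + (0.772) = -0.163195.
For k = 2 (> q): gamma(2) = phi_1 gamma(1) = (-0.464)(-0.163195) = 0.075722.
Therefore gamma(2) = 0.0757 (to 4 decimal places).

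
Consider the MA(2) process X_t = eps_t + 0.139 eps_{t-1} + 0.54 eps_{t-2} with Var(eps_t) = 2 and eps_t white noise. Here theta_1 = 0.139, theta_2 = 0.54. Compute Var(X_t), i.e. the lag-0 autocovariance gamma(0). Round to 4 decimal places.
\gamma(0) = 2.6218

For an MA(q) process X_t = eps_t + sum_i theta_i eps_{t-i} with
Var(eps_t) = sigma^2, the variance is
  gamma(0) = sigma^2 * (1 + sum_i theta_i^2).
  sum_i theta_i^2 = (0.139)^2 + (0.54)^2 = 0.019321 + 0.2916 = 0.310921.
  gamma(0) = 2 * (1 + 0.310921) = 2 * 1.310921 = 2.621842, which rounds to 2.6218.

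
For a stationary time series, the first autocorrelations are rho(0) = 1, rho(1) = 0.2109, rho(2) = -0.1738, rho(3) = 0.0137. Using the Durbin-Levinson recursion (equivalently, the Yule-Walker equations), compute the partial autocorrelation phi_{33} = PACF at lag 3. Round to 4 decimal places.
\phi_{33} = 0.1180

The PACF at lag k is phi_{kk}, the last component of the solution
to the Yule-Walker system G_k phi = r_k where
  (G_k)_{ij} = rho(|i - j|), (r_k)_i = rho(i), i,j = 1..k.
Equivalently, Durbin-Levinson gives phi_{kk} iteratively:
  phi_{11} = rho(1)
  phi_{kk} = [rho(k) - sum_{j=1..k-1} phi_{k-1,j} rho(k-j)]
            / [1 - sum_{j=1..k-1} phi_{k-1,j} rho(j)],
  phi_{k,j} = phi_{k-1,j} - phi_{kk} phi_{k-1,k-j},  j = 1..k-1.
Step k = 1:
  phi_11 = rho(1) = 0.2109.
Step k = 2:
  phi_22 = [rho(2) - phi_11 rho(1)] / [1 - phi_11 rho(1)] = [-0.1738 - (0.2109)(0.2109)] / [1 - (0.2109)(0.2109)]
         = -0.21827881 / 0.95552119 = -0.22844.
  Update: phi_21 = phi_11 - phi_22 phi_11 = 0.2109 - (-0.22844)(0.2109) = 0.259078.
Step k = 3:
  phi_33 = [rho(3) - phi_21 rho(2) - phi_22 rho(1)] / [1 - phi_21 rho(1) - phi_22 rho(2)]
    numerator   = 0.0137 - (0.259078)(-0.1738) - (-0.22844)(0.2109) = 0.10690563
    denominator = 1 - (0.259078)(0.2109) - (-0.22844)(-0.1738) = 0.90565768
  phi_33 = 0.10690563 / 0.90565768 = 0.118.
Therefore phi_{33} = 0.1180.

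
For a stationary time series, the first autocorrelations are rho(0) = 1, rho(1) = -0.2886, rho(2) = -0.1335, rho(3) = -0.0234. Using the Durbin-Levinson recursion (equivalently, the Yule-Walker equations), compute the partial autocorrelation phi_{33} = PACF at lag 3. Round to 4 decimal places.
\phi_{33} = -0.1609

The PACF at lag k is phi_{kk}, the last component of the solution
to the Yule-Walker system G_k phi = r_k where
  (G_k)_{ij} = rho(|i - j|), (r_k)_i = rho(i), i,j = 1..k.
Equivalently, Durbin-Levinson gives phi_{kk} iteratively:
  phi_{11} = rho(1)
  phi_{kk} = [rho(k) - sum_{j=1..k-1} phi_{k-1,j} rho(k-j)]
            / [1 - sum_{j=1..k-1} phi_{k-1,j} rho(j)],
  phi_{k,j} = phi_{k-1,j} - phi_{kk} phi_{k-1,k-j},  j = 1..k-1.
Step k = 1:
  phi_11 = rho(1) = -0.2886.
Step k = 2:
  phi_22 = [rho(2) - phi_11 rho(1)] / [1 - phi_11 rho(1)] = [-0.1335 - (-0.2886)(-0.2886)] / [1 - (-0.2886)(-0.2886)]
         = -0.21678996 / 0.91671004 = -0.236487.
  Update: phi_21 = phi_11 - phi_22 phi_11 = -0.2886 - (-0.236487)(-0.2886) = -0.35685.
Step k = 3:
  phi_33 = [rho(3) - phi_21 rho(2) - phi_22 rho(1)] / [1 - phi_21 rho(1) - phi_22 rho(2)]
    numerator   = -0.0234 - (-0.35685)(-0.1335) - (-0.236487)(-0.2886) = -0.13928963
    denominator = 1 - (-0.35685)(-0.2886) - (-0.236487)(-0.1335) = 0.86544204
  phi_33 = -0.13928963 / 0.86544204 = -0.1609.
Therefore phi_{33} = -0.1609.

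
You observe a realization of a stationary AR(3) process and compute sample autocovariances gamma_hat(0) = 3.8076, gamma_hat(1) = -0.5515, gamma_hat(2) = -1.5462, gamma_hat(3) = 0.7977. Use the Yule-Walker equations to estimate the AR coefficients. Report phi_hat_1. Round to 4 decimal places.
\hat\phi_{1} = -0.1740

The Yule-Walker equations for an AR(p) process read, in matrix form,
  Gamma_p phi = r_p,   with   (Gamma_p)_{ij} = gamma(|i - j|),
                       (r_p)_i = gamma(i),   i,j = 1..p.
Substitute the sample gammas (Toeplitz matrix and right-hand side of size 3):
  Gamma_p = [[3.8076, -0.5515, -1.5462], [-0.5515, 3.8076, -0.5515], [-1.5462, -0.5515, 3.8076]]
  r_p     = [-0.5515, -1.5462, 0.7977]
Written out (R1..R3):
  (R1) 3.8076 phi_1 - 0.5515 phi_2 - 1.5462 phi_3 = -0.5515
  (R2) -0.5515 phi_1 + 3.8076 phi_2 - 0.5515 phi_3 = -1.5462
  (R3) -1.5462 phi_1 - 0.5515 phi_2 + 3.8076 phi_3 = 0.7977
Gaussian elimination:
  R2 <- R2 - (-0.5515/3.8076) R1 = R2 - (-0.144842) R1:  3.72772 phi_2 - 0.775455 phi_3 = -1.62608
  R3 <- R3 - (-1.5462/3.8076) R1 = R3 - (-0.406083) R1:  -0.775455 phi_2 + 3.179715 phi_3 = 0.573745
  R3 <- R3 - (-0.775455/3.72772) R2 = R3 - (-0.208024) R2:  3.018402 phi_3 = 0.235482
Back-substitution:
  phi_hat_3 = 0.235482 / 3.018402 = 0.078015
  phi_hat_2 = (-1.62608 - (-0.775455)(0.078015)) / 3.72772 = -0.419984
  phi_hat_1 = (-0.5515 - (-0.5515)(-0.419984) - (-1.5462)(0.078015)) / 3.8076 = -0.173992
So phi_hat = [-0.1740, -0.4200, 0.0780].
Therefore phi_hat_1 = -0.1740.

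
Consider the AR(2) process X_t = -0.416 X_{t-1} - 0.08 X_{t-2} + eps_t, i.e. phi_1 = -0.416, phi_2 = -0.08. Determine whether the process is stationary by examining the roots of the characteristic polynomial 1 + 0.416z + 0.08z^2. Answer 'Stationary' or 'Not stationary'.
\text{Stationary}

The AR(p) characteristic polynomial is P(z) = 1 + 0.416z + 0.08z^2.
Stationarity requires all roots to lie outside the unit circle, i.e. |z| > 1 for every root.
Set 1 + (0.416) z + (0.08) z^2 = 0, i.e. a z^2 + b z + c = 0 with a = 0.08, b = 0.416, c = 1.
Discriminant D = b^2 - 4ac = (0.416)^2 - 4*(0.08)*1 = 0.173056 - (0.32) = -0.146944.
D < 0, so the roots are the complex-conjugate pair z = (-b +/- i sqrt(-D)) / (2a) = -2.6 +/- 2.3958i.
For a conjugate pair |z|^2 = z * conj(z) = (product of roots) = c/a = 1/(0.08) = 12.5, so |z| = sqrt(12.5) = 3.5355 for both roots.
Moduli of all roots: 3.5355, 3.5355.
All moduli strictly greater than 1? Yes.
Verdict: Stationary.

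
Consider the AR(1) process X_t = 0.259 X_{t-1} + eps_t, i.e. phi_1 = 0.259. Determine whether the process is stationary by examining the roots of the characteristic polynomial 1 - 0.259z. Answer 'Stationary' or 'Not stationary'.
\text{Stationary}

The AR(p) characteristic polynomial is P(z) = 1 - 0.259z.
Stationarity requires all roots to lie outside the unit circle, i.e. |z| > 1 for every root.
This is linear in z: 1 + (-0.259) z = 0  =>  z = -1/(-0.259) = 3.861004,  |z| = 3.861004.
Moduli of all roots: 3.8610.
All moduli strictly greater than 1? Yes.
Verdict: Stationary.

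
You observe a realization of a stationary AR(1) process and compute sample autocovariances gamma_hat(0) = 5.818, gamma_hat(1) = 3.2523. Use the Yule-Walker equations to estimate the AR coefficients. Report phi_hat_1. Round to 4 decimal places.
\hat\phi_{1} = 0.5590

The Yule-Walker equations for an AR(p) process read, in matrix form,
  Gamma_p phi = r_p,   with   (Gamma_p)_{ij} = gamma(|i - j|),
                       (r_p)_i = gamma(i),   i,j = 1..p.
Substitute the sample gammas (Toeplitz matrix and right-hand side of size 1):
  Gamma_p = [[5.818]]
  r_p     = [3.2523]
With p = 1 this is the single equation gamma(0) phi_1 = gamma(1):
  phi_hat_1 = gamma(1) / gamma(0) = 3.2523 / 5.818 = 0.5590.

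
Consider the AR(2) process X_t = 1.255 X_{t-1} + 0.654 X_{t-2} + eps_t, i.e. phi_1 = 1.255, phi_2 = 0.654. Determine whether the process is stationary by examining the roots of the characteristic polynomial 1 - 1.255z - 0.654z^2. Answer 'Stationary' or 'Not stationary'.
\text{Not stationary}

The AR(p) characteristic polynomial is P(z) = 1 - 1.255z - 0.654z^2.
Stationarity requires all roots to lie outside the unit circle, i.e. |z| > 1 for every root.
Set 1 + (-1.255) z + (-0.654) z^2 = 0, i.e. a z^2 + b z + c = 0 with a = -0.654, b = -1.255, c = 1.
Discriminant D = b^2 - 4ac = (-1.255)^2 - 4*(-0.654)*1 = 1.575025 - (-2.616) = 4.191025.
D >= 0, so the roots are real: z = (-b +/- sqrt(D)) / (2a) = (1.255 +/- 2.047199) / (-1.308).
  z_1 = (1.255 + 2.047199) / (-1.308) = -2.5246,   |z_1| = 2.5246.
  z_2 = (1.255 - 2.047199) / (-1.308) = 0.6057,   |z_2| = 0.6057.
Moduli of all roots: 2.5246, 0.6057.
All moduli strictly greater than 1? No.
Verdict: Not stationary.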